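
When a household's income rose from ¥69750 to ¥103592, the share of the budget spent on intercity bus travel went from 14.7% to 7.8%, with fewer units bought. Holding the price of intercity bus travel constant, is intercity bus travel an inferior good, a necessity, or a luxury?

Quantity demanded falls as income rises, so η < 0.

inferior good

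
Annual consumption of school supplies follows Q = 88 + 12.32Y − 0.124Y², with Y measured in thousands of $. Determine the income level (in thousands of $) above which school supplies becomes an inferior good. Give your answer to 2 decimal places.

49.68

dQ/dY = 12.32 − 0.248Y.
The good is inferior where dQ/dY < 0. Setting dQ/dY = 0 gives Y = 12.32 / 0.248 = 49.68.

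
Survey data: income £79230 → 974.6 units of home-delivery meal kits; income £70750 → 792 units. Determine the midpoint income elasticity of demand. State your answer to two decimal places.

1.83

ΔQ = 792 − 974.6 = -182.6; midpoint Q̄ = (974.6 + 792)/2 = 883.3.
ΔI = 70750 − 79230 = -8480; midpoint Ī = (79230 + 70750)/2 = 74990.
η = (ΔQ/Q̄) ÷ (ΔI/Ī) = (-182.6/883.3) ÷ (-8480/74990) = 1.83.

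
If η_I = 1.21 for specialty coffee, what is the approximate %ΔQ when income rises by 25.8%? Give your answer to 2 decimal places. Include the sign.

31.22%

%ΔQ ≈ η × %ΔI = 1.21 × 25.8% = 31.22%.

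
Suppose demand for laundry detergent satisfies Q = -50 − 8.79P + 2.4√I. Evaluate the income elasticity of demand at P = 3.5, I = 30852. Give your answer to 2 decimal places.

0.62

At P = 3.5, I = 30852: Q = 340.789.
Holding P constant, ∂Q/∂I = 2.4/(2√I) = 0.00683187.
η_I = (∂Q/∂I)·(I/Q) = 0.00683187 × (30852/340.789) = 0.62.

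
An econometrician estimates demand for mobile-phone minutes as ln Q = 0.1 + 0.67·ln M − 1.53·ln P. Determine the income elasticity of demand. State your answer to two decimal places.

0.67

In a log-linear demand, the coefficient on ln M is the income elasticity.
So η = 0.67.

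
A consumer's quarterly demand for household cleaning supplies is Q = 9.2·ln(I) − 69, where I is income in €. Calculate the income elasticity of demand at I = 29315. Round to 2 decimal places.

At I = 29315: Q = 25.630.
dQ/dI = 9.2/I = 0.000313833 at this income.
η = (dQ/dI)·(I/Q) = 0.000313833 × (29315/25.630) = 0.36.

0.36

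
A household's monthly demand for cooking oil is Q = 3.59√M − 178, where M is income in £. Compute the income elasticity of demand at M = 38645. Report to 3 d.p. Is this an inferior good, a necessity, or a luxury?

0.669 (necessity)

At M = 38645: Q = 527.734.
dQ/dM = 3.59/(2√M) = 0.00913099 at this income.
η = (dQ/dM)·(M/Q) = 0.00913099 × (38645/527.734) = 0.669.
Since 0 < η < 1, the good is a necessity.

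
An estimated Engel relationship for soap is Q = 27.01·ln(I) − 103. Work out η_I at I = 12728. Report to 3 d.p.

At I = 12728: Q = 152.287.
dQ/dI = 27.01/I = 0.00212209 at this income.
η = (dQ/dI)·(I/Q) = 0.00212209 × (12728/152.287) = 0.177.

0.177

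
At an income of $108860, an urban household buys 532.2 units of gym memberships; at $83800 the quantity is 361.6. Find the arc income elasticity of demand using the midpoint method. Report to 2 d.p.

ΔQ = 361.6 − 532.2 = -170.6; midpoint Q̄ = (532.2 + 361.6)/2 = 446.9.
ΔI = 83800 − 108860 = -25060; midpoint Ī = (108860 + 83800)/2 = 96330.
η = (ΔQ/Q̄) ÷ (ΔI/Ī) = (-170.6/446.9) ÷ (-25060/96330) = 1.47.

1.47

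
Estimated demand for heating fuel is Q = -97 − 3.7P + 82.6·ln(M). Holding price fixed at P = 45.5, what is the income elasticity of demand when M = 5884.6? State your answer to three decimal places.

At P = 45.5, M = 5884.6: Q = 451.626.
Holding P constant, ∂Q/∂M = 82.6/M = 0.0140366.
η_M = (∂Q/∂M)·(M/Q) = 0.0140366 × (5884.6/451.626) = 0.183.

0.183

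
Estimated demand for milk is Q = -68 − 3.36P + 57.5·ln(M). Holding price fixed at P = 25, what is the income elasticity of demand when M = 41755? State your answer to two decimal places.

0.13

At P = 25, M = 41755: Q = 459.776.
Holding P constant, ∂Q/∂M = 57.5/M = 0.00137708.
η_M = (∂Q/∂M)·(M/Q) = 0.00137708 × (41755/459.776) = 0.13.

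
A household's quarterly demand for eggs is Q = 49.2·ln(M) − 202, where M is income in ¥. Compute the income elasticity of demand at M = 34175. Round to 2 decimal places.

At M = 34175: Q = 311.611.
dQ/dM = 49.2/M = 0.00143965 at this income.
η = (dQ/dM)·(M/Q) = 0.00143965 × (34175/311.611) = 0.16.

0.16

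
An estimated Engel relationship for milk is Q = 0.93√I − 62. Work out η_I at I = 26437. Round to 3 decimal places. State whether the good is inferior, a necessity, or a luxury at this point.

At I = 26437: Q = 89.213.
dQ/dI = 0.93/(2√I) = 0.00285987 at this income.
η = (dQ/dI)·(I/Q) = 0.00285987 × (26437/89.213) = 0.847.
Since 0 < η < 1, the good is a necessity.

0.847 (necessity)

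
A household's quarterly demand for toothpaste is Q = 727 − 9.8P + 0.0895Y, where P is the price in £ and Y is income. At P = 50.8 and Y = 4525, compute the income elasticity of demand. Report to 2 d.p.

At P = 50.8, Y = 4525: Q = 634.147.
Holding P constant, ∂Q/∂Y = 0.0895.
η_Y = (∂Q/∂Y)·(Y/Q) = 0.0895 × (4525/634.147) = 0.64.

0.64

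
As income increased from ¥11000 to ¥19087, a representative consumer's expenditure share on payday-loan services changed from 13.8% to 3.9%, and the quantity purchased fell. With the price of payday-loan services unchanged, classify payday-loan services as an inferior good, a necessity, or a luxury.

inferior good

Quantity demanded falls as income rises, so η < 0.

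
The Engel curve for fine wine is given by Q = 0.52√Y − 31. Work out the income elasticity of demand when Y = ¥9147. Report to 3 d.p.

At Y = 9147: Q = 18.733.
dQ/dY = 0.52/(2√Y) = 0.00271853 at this income.
η = (dQ/dY)·(Y/Q) = 0.00271853 × (9147/18.733) = 1.327.

1.327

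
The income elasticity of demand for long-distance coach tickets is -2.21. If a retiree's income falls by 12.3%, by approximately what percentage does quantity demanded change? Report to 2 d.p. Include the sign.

27.18%

%ΔQ ≈ η × %ΔI = -2.21 × (-12.3%) = 27.18%.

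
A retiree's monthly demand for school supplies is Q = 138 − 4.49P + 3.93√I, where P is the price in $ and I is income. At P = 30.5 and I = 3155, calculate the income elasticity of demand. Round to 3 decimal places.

0.498

At P = 30.5, I = 3155: Q = 221.801.
Holding P constant, ∂Q/∂I = 3.93/(2√I) = 0.0349835.
η_I = (∂Q/∂I)·(I/Q) = 0.0349835 × (3155/221.801) = 0.498.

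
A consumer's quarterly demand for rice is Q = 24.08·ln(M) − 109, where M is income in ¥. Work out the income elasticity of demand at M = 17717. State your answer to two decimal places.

0.19

At M = 17717: Q = 126.557.
dQ/dM = 24.08/M = 0.00135915 at this income.
η = (dQ/dM)·(M/Q) = 0.00135915 × (17717/126.557) = 0.19.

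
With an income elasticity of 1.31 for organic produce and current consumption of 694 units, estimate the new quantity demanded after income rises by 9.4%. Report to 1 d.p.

779.5

%ΔQ ≈ η × %ΔI = 1.31 × 9.4% = 12.314%.
New Q ≈ 694 × (1 + 0.12314) = 779.5.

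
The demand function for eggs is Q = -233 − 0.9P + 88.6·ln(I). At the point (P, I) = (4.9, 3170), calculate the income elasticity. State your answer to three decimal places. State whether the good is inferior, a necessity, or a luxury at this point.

0.186 (necessity)

At P = 4.9, I = 3170: Q = 476.838.
Holding P constant, ∂Q/∂I = 88.6/I = 0.0279495.
η_I = (∂Q/∂I)·(I/Q) = 0.0279495 × (3170/476.838) = 0.186.
Since 0 < η < 1, this is a necessity.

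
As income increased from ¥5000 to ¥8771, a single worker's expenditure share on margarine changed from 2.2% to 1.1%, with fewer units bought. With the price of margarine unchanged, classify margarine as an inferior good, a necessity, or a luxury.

Quantity demanded falls as income rises, so η < 0.

inferior good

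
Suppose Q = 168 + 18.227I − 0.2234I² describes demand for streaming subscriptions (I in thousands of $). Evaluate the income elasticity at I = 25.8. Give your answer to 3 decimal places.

At I = 25.8: Q = 489.5526.
dQ/dI = 18.227 − 0.4468I = 6.69956.
η = (dQ/dI)·(I/Q) = 6.69956 × (25.8/489.5526) = 0.353.

0.353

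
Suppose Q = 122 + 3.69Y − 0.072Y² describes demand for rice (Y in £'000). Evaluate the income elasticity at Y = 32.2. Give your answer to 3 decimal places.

-0.183

At Y = 32.2: Q = 166.1655.
dQ/dY = 3.69 − 0.144Y = -0.94680.
η = (dQ/dY)·(Y/Q) = -0.94680 × (32.2/166.1655) = -0.183.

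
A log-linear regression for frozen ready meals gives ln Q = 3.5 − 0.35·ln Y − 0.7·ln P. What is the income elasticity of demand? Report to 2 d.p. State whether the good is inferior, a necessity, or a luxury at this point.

-0.35 (inferior good)

In a log-linear demand, the coefficient on ln Y is the income elasticity.
So η = -0.35.
η < 0 ⇒ inferior good.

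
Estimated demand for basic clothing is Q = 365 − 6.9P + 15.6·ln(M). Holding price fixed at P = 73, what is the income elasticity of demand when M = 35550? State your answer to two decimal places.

At P = 73, M = 35550: Q = 24.768.
Holding P constant, ∂Q/∂M = 15.6/M = 0.000438819.
η_M = (∂Q/∂M)·(M/Q) = 0.000438819 × (35550/24.768) = 0.63.

0.63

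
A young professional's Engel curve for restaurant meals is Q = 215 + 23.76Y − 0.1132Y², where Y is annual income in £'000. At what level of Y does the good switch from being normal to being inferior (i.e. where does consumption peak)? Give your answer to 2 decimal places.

dQ/dY = 23.76 − 0.2264Y.
The good is inferior where dQ/dY < 0. Setting dQ/dY = 0 gives Y = 23.76 / 0.2264 = 104.95.

104.95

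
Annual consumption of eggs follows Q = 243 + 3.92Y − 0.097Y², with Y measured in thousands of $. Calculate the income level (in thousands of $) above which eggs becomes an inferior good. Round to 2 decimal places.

20.21

dQ/dY = 3.92 − 0.194Y.
The good is inferior where dQ/dY < 0. Setting dQ/dY = 0 gives Y = 3.92 / 0.194 = 20.21.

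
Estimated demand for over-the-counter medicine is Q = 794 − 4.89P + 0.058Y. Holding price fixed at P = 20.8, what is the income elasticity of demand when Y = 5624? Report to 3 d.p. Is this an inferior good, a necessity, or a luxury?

At P = 20.8, Y = 5624: Q = 1018.480.
Holding P constant, ∂Q/∂Y = 0.058.
η_Y = (∂Q/∂Y)·(Y/Q) = 0.058 × (5624/1018.480) = 0.320.
Since 0 < η < 1, this is a necessity.

0.320 (necessity)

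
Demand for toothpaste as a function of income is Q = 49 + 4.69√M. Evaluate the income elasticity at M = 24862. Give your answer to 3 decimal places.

0.469

At M = 24862: Q = 788.505.
dQ/dM = 4.69/(2√M) = 0.0148722 at this income.
η = (dQ/dM)·(M/Q) = 0.0148722 × (24862/788.505) = 0.469.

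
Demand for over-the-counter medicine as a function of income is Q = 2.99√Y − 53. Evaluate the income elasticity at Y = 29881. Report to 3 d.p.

0.557

At Y = 29881: Q = 463.855.
dQ/dY = 2.99/(2√Y) = 0.00864856 at this income.
η = (dQ/dY)·(Y/Q) = 0.00864856 × (29881/463.855) = 0.557.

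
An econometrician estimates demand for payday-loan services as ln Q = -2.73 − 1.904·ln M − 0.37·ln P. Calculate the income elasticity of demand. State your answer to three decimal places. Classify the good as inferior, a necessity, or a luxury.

In a log-linear demand, the coefficient on ln M is the income elasticity.
So η = -1.904.
η < 0 ⇒ inferior good.

-1.904 (inferior good)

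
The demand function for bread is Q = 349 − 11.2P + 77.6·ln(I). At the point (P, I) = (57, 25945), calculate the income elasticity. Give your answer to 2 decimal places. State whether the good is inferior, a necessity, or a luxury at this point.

0.16 (necessity)

At P = 57, I = 25945: Q = 499.306.
Holding P constant, ∂Q/∂I = 77.6/I = 0.00299094.
η_I = (∂Q/∂I)·(I/Q) = 0.00299094 × (25945/499.306) = 0.16.
Since 0 < η < 1, this is a necessity.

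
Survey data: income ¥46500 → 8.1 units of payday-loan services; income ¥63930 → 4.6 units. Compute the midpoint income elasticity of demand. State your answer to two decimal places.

ΔQ = 4.6 − 8.1 = -3.5; midpoint Q̄ = (8.1 + 4.6)/2 = 6.35.
ΔI = 63930 − 46500 = 17430; midpoint Ī = (46500 + 63930)/2 = 55215.
η = (ΔQ/Q̄) ÷ (ΔI/Ī) = (-3.5/6.35) ÷ (17430/55215) = -1.75.

-1.75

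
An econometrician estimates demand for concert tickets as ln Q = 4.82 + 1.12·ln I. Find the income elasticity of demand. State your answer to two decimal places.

1.12

In a log-linear demand, the coefficient on ln I is the income elasticity.
So η = 1.12.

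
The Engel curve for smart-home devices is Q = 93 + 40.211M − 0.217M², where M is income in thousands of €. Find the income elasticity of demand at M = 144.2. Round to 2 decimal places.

At M = 144.2: Q = 1379.2063.
dQ/dM = 40.211 − 0.434M = -22.37180.
η = (dQ/dM)·(M/Q) = -22.37180 × (144.2/1379.2063) = -2.34.

-2.34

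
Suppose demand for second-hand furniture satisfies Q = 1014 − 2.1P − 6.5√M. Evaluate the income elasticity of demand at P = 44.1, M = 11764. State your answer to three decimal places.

-1.629

At P = 44.1, M = 11764: Q = 216.387.
Holding P constant, ∂Q/∂M = -6.5/(2√M) = -0.0299644.
η_M = (∂Q/∂M)·(M/Q) = -0.0299644 × (11764/216.387) = -1.629.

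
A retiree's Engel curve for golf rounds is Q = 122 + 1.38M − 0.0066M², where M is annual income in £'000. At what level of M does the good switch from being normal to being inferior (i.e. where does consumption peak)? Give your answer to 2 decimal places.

dQ/dM = 1.38 − 0.0132M.
The good is inferior where dQ/dM < 0. Setting dQ/dM = 0 gives M = 1.38 / 0.0132 = 104.55.

104.55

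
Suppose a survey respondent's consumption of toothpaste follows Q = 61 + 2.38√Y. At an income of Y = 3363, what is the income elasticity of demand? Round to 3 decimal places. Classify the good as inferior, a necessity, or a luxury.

At Y = 3363: Q = 199.019.
dQ/dY = 2.38/(2√Y) = 0.0205203 at this income.
η = (dQ/dY)·(Y/Q) = 0.0205203 × (3363/199.019) = 0.347.
Since 0 < η < 1, the good is a necessity.

0.347 (necessity)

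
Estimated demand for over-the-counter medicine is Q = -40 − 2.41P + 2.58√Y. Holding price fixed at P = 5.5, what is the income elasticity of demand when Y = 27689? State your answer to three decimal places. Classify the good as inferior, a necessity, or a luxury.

At P = 5.5, Y = 27689: Q = 376.057.
Holding P constant, ∂Q/∂Y = 2.58/(2√Y) = 0.0077524.
η_Y = (∂Q/∂Y)·(Y/Q) = 0.0077524 × (27689/376.057) = 0.571.
Since 0 < η < 1, this is a necessity.

0.571 (necessity)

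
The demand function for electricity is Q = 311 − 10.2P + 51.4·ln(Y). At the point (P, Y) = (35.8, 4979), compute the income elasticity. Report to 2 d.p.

At P = 35.8, Y = 4979: Q = 383.407.
Holding P constant, ∂Q/∂Y = 51.4/Y = 0.0103234.
η_Y = (∂Q/∂Y)·(Y/Q) = 0.0103234 × (4979/383.407) = 0.13.

0.13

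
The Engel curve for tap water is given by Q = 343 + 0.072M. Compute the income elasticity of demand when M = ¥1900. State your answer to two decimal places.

At M = 1900: Q = 479.800.
dQ/dM = 0.072.
η = (dQ/dM)·(M/Q) = 0.072 × (1900/479.800) = 0.29.

0.29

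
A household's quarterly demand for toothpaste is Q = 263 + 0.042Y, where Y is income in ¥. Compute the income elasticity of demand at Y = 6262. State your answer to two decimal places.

0.50

At Y = 6262: Q = 526.004.
dQ/dY = 0.042.
η = (dQ/dY)·(Y/Q) = 0.042 × (6262/526.004) = 0.50.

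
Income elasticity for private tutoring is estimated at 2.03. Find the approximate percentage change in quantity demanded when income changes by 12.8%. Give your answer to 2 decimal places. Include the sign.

%ΔQ ≈ η × %ΔI = 2.03 × 12.8% = 25.98%.

25.98%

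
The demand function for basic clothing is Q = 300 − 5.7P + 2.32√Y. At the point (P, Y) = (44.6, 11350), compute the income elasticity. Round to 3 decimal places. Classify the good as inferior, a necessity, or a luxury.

At P = 44.6, Y = 11350: Q = 292.944.
Holding P constant, ∂Q/∂Y = 2.32/(2√Y) = 0.0108883.
η_Y = (∂Q/∂Y)·(Y/Q) = 0.0108883 × (11350/292.944) = 0.422.
Since 0 < η < 1, this is a necessity.

0.422 (necessity)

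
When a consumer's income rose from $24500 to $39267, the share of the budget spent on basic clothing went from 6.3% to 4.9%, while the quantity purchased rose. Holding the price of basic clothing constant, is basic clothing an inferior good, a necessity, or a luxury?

Quantity rises but the budget share falls as income rises, so 0 < η < 1.

necessity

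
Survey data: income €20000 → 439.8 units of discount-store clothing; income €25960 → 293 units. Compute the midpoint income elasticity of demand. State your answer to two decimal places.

-1.54

ΔQ = 293 − 439.8 = -146.8; midpoint Q̄ = (439.8 + 293)/2 = 366.4.
ΔI = 25960 − 20000 = 5960; midpoint Ī = (20000 + 25960)/2 = 22980.
η = (ΔQ/Q̄) ÷ (ΔI/Ī) = (-146.8/366.4) ÷ (5960/22980) = -1.54.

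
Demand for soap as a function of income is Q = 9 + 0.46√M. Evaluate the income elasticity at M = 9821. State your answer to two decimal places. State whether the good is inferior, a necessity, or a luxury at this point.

0.42 (necessity)

At M = 9821: Q = 54.586.
dQ/dM = 0.46/(2√M) = 0.00232087 at this income.
η = (dQ/dM)·(M/Q) = 0.00232087 × (9821/54.586) = 0.42.
Since 0 < η < 1, the good is a necessity.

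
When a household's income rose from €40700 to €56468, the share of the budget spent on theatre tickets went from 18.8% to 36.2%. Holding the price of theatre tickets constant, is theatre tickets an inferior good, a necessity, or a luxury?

luxury

The budget share rises as income rises, so η > 1.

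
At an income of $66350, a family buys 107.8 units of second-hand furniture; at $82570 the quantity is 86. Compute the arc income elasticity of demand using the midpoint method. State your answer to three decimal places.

-1.033

ΔQ = 86 − 107.8 = -21.8; midpoint Q̄ = (107.8 + 86)/2 = 96.9.
ΔI = 82570 − 66350 = 16220; midpoint Ī = (66350 + 82570)/2 = 74460.
η = (ΔQ/Q̄) ÷ (ΔI/Ī) = (-21.8/96.9) ÷ (16220/74460) = -1.033.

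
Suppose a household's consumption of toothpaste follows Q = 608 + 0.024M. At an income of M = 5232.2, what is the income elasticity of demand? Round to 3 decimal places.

At M = 5232.2: Q = 733.573.
dQ/dM = 0.024.
η = (dQ/dM)·(M/Q) = 0.024 × (5232.2/733.573) = 0.171.

0.171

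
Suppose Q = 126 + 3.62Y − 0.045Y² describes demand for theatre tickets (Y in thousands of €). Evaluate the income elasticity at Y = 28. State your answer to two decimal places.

0.16

At Y = 28: Q = 192.0800.
dQ/dY = 3.62 − 0.09Y = 1.10000.
η = (dQ/dY)·(Y/Q) = 1.10000 × (28/192.0800) = 0.16.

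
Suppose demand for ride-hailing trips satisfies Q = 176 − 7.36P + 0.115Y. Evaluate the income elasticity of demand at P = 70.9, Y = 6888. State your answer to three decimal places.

At P = 70.9, Y = 6888: Q = 446.296.
Holding P constant, ∂Q/∂Y = 0.115.
η_Y = (∂Q/∂Y)·(Y/Q) = 0.115 × (6888/446.296) = 1.775.

1.775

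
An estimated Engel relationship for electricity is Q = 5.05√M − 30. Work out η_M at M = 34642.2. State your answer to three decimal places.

At M = 34642.2: Q = 909.927.
dQ/dM = 5.05/(2√M) = 0.0135662 at this income.
η = (dQ/dM)·(M/Q) = 0.0135662 × (34642.2/909.927) = 0.516.

0.516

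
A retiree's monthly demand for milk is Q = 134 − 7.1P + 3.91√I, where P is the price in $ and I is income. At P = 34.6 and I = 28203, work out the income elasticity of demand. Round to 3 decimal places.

0.602

At P = 34.6, I = 28203: Q = 544.976.
Holding P constant, ∂Q/∂I = 3.91/(2√I) = 0.0116412.
η_I = (∂Q/∂I)·(I/Q) = 0.0116412 × (28203/544.976) = 0.602.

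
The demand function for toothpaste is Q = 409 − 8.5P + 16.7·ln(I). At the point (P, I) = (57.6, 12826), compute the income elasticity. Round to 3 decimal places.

0.216

At P = 57.6, I = 12826: Q = 77.369.
Holding P constant, ∂Q/∂I = 16.7/I = 0.00130204.
η_I = (∂Q/∂I)·(I/Q) = 0.00130204 × (12826/77.369) = 0.216.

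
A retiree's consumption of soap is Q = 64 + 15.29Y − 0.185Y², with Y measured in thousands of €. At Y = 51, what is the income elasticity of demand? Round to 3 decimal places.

At Y = 51: Q = 362.6050.
dQ/dY = 15.29 − 0.37Y = -3.58000.
η = (dQ/dY)·(Y/Q) = -3.58000 × (51/362.6050) = -0.504.

-0.504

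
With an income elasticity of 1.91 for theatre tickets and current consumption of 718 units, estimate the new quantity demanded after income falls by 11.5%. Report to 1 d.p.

560.3

%ΔQ ≈ η × %ΔI = 1.91 × (-11.5%) = -21.965%.
New Q ≈ 718 × (1 − 0.21965) = 560.3.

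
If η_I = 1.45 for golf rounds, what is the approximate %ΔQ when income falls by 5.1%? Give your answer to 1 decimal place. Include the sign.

-7.4%

%ΔQ ≈ η × %ΔI = 1.45 × (-5.1%) = -7.4%.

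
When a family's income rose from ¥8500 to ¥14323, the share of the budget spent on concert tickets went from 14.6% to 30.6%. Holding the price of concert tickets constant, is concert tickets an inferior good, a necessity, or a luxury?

The budget share rises as income rises, so η > 1.

luxury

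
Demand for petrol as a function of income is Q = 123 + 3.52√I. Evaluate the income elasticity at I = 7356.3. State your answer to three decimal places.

0.355

At I = 7356.3: Q = 424.906.
dQ/dI = 3.52/(2√I) = 0.0205203 at this income.
η = (dQ/dI)·(I/Q) = 0.0205203 × (7356.3/424.906) = 0.355.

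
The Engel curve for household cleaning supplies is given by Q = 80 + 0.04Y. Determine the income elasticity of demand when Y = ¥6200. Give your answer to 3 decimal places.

At Y = 6200: Q = 328.000.
dQ/dY = 0.04.
η = (dQ/dY)·(Y/Q) = 0.04 × (6200/328.000) = 0.756.

0.756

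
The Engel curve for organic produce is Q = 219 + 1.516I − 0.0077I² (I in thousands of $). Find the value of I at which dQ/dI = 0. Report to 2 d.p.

98.44

dQ/dI = 1.516 − 0.0154I.
The good is inferior where dQ/dI < 0. Setting dQ/dI = 0 gives I = 1.516 / 0.0154 = 98.44.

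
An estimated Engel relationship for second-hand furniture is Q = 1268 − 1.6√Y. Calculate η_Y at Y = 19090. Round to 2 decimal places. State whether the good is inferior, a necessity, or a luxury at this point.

-0.11 (inferior good)

At Y = 19090: Q = 1046.933.
dQ/dY = -1.6/(2√Y) = -0.00579011 at this income.
η = (dQ/dY)·(Y/Q) = -0.00579011 × (19090/1046.933) = -0.11.
Since η < 0, the good is an inferior good.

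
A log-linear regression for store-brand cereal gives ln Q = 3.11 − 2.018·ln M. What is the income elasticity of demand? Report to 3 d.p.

In a log-linear demand, the coefficient on ln M is the income elasticity.
So η = -2.018.

-2.018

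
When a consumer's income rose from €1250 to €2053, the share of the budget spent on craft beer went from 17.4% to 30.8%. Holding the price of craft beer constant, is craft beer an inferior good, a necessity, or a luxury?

The budget share rises as income rises, so η > 1.

luxury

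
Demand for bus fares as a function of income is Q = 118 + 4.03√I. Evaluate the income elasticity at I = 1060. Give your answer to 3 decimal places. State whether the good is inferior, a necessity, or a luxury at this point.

At I = 1060: Q = 249.207.
dQ/dI = 4.03/(2√I) = 0.0618902 at this income.
η = (dQ/dI)·(I/Q) = 0.0618902 × (1060/249.207) = 0.263.
Since 0 < η < 1, the good is a necessity.

0.263 (necessity)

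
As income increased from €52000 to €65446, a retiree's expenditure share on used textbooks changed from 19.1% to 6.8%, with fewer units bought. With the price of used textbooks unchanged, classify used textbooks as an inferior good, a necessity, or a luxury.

Quantity demanded falls as income rises, so η < 0.

inferior good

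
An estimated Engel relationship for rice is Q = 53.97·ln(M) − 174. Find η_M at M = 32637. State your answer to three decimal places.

At M = 32637: Q = 386.921.
dQ/dM = 53.97/M = 0.00165364 at this income.
η = (dQ/dM)·(M/Q) = 0.00165364 × (32637/386.921) = 0.139.

0.139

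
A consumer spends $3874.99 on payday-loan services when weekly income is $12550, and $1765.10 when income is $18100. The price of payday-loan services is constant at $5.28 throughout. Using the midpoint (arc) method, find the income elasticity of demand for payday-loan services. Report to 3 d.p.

With a constant price, Q₁ = 3874.99/5.28 = 733.900 and Q₂ = 1765.10/5.28 = 334.299 (equivalently, work directly with expenditure since P cancels).
Midpoint %ΔQ = (1765.10 − 3874.99)/2820.05 = -0.74818; midpoint %ΔI = (18100 − 12550)/15325 = 0.36215.
η = -0.74818 / 0.36215 = -2.066.

-2.066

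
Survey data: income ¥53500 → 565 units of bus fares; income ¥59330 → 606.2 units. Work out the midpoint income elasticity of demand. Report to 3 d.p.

0.681

ΔQ = 606.2 − 565 = 41.2; midpoint Q̄ = (565 + 606.2)/2 = 585.6.
ΔI = 59330 − 53500 = 5830; midpoint Ī = (53500 + 59330)/2 = 56415.
η = (ΔQ/Q̄) ÷ (ΔI/Ī) = (41.2/585.6) ÷ (5830/56415) = 0.681.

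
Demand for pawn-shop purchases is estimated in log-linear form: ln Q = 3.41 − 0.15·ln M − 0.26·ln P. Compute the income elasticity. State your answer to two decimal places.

-0.15

In a log-linear demand, the coefficient on ln M is the income elasticity.
So η = -0.15.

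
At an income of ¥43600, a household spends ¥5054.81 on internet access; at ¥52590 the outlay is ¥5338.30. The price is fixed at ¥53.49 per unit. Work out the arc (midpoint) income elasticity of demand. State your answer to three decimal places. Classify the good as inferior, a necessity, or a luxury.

With a constant price, Q₁ = 5054.81/53.49 = 94.500 and Q₂ = 5338.30/53.49 = 99.800 (equivalently, work directly with expenditure since P cancels).
Midpoint %ΔQ = (5338.30 − 5054.81)/5196.56 = 0.05455; midpoint %ΔI = (52590 − 43600)/48095 = 0.18692.
η = 0.05455 / 0.18692 = 0.292.
0 < η < 1 ⇒ necessity.

0.292 (necessity)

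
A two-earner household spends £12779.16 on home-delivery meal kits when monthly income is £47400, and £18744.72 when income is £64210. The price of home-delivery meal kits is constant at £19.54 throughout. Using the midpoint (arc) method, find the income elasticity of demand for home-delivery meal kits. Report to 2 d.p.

1.26

With a constant price, Q₁ = 12779.16/19.54 = 654.000 and Q₂ = 18744.72/19.54 = 959.300 (equivalently, work directly with expenditure since P cancels).
Midpoint %ΔQ = (18744.72 − 12779.16)/15761.94 = 0.37848; midpoint %ΔI = (64210 − 47400)/55805 = 0.30123.
η = 0.37848 / 0.30123 = 1.26.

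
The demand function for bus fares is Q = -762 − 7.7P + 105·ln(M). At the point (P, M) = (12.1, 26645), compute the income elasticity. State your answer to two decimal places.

At P = 12.1, M = 26645: Q = 214.817.
Holding P constant, ∂Q/∂M = 105/M = 0.0039407.
η_M = (∂Q/∂M)·(M/Q) = 0.0039407 × (26645/214.817) = 0.49.

0.49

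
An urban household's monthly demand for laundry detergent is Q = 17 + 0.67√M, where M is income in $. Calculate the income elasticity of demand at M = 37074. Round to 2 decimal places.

At M = 37074: Q = 146.006.
dQ/dM = 0.67/(2√M) = 0.00173984 at this income.
η = (dQ/dM)·(M/Q) = 0.00173984 × (37074/146.006) = 0.44.

0.44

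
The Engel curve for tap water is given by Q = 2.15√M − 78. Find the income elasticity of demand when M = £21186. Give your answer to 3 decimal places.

At M = 21186: Q = 234.941.
dQ/dM = 2.15/(2√M) = 0.00738557 at this income.
η = (dQ/dM)·(M/Q) = 0.00738557 × (21186/234.941) = 0.666.

0.666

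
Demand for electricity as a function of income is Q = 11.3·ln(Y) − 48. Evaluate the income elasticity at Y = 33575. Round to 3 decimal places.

At Y = 33575: Q = 69.763.
dQ/dY = 11.3/Y = 0.00033656 at this income.
η = (dQ/dY)·(Y/Q) = 0.00033656 × (33575/69.763) = 0.162.

0.162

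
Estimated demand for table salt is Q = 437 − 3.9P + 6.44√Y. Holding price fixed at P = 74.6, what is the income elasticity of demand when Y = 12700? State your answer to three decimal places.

At P = 74.6, Y = 12700: Q = 871.811.
Holding P constant, ∂Q/∂Y = 6.44/(2√Y) = 0.0285729.
η_Y = (∂Q/∂Y)·(Y/Q) = 0.0285729 × (12700/871.811) = 0.416.

0.416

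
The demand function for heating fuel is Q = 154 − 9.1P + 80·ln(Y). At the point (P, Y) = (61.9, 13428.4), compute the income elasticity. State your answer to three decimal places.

At P = 61.9, Y = 13428.4: Q = 351.120.
Holding P constant, ∂Q/∂Y = 80/Y = 0.00595752.
η_Y = (∂Q/∂Y)·(Y/Q) = 0.00595752 × (13428.4/351.120) = 0.228.

0.228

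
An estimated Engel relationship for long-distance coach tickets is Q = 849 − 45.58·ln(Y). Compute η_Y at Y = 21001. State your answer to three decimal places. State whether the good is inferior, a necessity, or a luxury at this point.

At Y = 21001: Q = 395.373.
dQ/dY = -45.58/Y = -0.00217037 at this income.
η = (dQ/dY)·(Y/Q) = -0.00217037 × (21001/395.373) = -0.115.
Since η < 0, the good is an inferior good.

-0.115 (inferior good)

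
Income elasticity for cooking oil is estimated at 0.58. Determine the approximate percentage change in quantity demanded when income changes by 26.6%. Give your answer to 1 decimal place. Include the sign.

15.4%

%ΔQ ≈ η × %ΔI = 0.58 × 26.6% = 15.4%.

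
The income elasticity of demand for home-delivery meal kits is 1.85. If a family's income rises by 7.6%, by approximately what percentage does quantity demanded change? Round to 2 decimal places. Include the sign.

14.06%

%ΔQ ≈ η × %ΔI = 1.85 × 7.6% = 14.06%.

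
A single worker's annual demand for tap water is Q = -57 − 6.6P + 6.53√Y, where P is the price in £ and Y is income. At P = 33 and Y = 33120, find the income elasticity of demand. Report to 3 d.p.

At P = 33, Y = 33120: Q = 913.588.
Holding P constant, ∂Q/∂Y = 6.53/(2√Y) = 0.0179406.
η_Y = (∂Q/∂Y)·(Y/Q) = 0.0179406 × (33120/913.588) = 0.650.

0.650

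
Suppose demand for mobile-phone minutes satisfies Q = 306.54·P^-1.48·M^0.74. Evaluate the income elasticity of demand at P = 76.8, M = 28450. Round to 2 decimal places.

0.74

For a multiplicative demand Q = A·P^α·M^β, the income elasticity is β everywhere.
Here β = 0.74, so η = 0.74.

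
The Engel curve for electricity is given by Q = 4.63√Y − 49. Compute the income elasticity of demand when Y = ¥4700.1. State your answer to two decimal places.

At Y = 4700.1: Q = 268.420.
dQ/dY = 4.63/(2√Y) = 0.0337674 at this income.
η = (dQ/dY)·(Y/Q) = 0.0337674 × (4700.1/268.420) = 0.59.

0.59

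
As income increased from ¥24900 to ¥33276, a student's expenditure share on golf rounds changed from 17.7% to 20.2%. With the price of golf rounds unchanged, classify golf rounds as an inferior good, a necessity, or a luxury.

luxury

The budget share rises as income rises, so η > 1.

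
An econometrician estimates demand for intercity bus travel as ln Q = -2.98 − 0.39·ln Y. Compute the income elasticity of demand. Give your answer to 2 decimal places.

In a log-linear demand, the coefficient on ln Y is the income elasticity.
So η = -0.39.

-0.39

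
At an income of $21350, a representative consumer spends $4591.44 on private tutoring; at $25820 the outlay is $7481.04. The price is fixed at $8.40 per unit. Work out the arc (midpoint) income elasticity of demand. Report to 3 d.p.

2.526

With a constant price, Q₁ = 4591.44/8.40 = 546.600 and Q₂ = 7481.04/8.40 = 890.600 (equivalently, work directly with expenditure since P cancels).
Midpoint %ΔQ = (7481.04 − 4591.44)/6036.24 = 0.47871; midpoint %ΔI = (25820 − 21350)/23585 = 0.18953.
η = 0.47871 / 0.18953 = 2.526.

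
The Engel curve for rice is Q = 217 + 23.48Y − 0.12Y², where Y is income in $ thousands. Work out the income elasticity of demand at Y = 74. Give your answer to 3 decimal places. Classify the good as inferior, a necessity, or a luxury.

0.326 (necessity)

At Y = 74: Q = 1297.4000.
dQ/dY = 23.48 − 0.24Y = 5.72000.
η = (dQ/dY)·(Y/Q) = 5.72000 × (74/1297.4000) = 0.326.
0 < η < 1 ⇒ necessity.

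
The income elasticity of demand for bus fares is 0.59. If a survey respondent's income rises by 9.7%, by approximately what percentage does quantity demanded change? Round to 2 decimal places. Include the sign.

5.72%

%ΔQ ≈ η × %ΔI = 0.59 × 9.7% = 5.72%.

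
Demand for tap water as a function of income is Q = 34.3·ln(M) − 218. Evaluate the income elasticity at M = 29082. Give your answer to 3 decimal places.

At M = 29082: Q = 134.531.
dQ/dM = 34.3/M = 0.00117942 at this income.
η = (dQ/dM)·(M/Q) = 0.00117942 × (29082/134.531) = 0.255.

0.255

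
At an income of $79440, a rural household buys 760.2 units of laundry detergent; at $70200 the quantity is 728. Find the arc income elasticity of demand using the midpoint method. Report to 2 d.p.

0.35

ΔQ = 728 − 760.2 = -32.2; midpoint Q̄ = (760.2 + 728)/2 = 744.1.
ΔI = 70200 − 79440 = -9240; midpoint Ī = (79440 + 70200)/2 = 74820.
η = (ΔQ/Q̄) ÷ (ΔI/Ī) = (-32.2/744.1) ÷ (-9240/74820) = 0.35.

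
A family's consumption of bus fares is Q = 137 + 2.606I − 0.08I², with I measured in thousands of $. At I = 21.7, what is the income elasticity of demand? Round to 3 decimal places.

At I = 21.7: Q = 155.8790.
dQ/dI = 2.606 − 0.16I = -0.86600.
η = (dQ/dI)·(I/Q) = -0.86600 × (21.7/155.8790) = -0.121.

-0.121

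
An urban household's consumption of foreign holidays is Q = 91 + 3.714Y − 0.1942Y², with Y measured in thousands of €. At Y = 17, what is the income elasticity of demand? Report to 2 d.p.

At Y = 17: Q = 98.0142.
dQ/dY = 3.714 − 0.3884Y = -2.88880.
η = (dQ/dY)·(Y/Q) = -2.88880 × (17/98.0142) = -0.50.

-0.50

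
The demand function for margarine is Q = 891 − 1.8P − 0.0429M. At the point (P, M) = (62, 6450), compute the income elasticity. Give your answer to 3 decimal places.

At P = 62, M = 6450: Q = 502.695.
Holding P constant, ∂Q/∂M = −0.0429.
η_M = (∂Q/∂M)·(M/Q) = -0.0429 × (6450/502.695) = -0.550.

-0.550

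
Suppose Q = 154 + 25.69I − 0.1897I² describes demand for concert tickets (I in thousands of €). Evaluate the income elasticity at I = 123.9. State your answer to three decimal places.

-6.217

At I = 123.9: Q = 424.8665.
dQ/dI = 25.69 − 0.3794I = -21.31766.
η = (dQ/dI)·(I/Q) = -21.31766 × (123.9/424.8665) = -6.217.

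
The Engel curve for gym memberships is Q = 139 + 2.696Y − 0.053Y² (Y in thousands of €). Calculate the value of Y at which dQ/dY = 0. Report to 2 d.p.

25.43

dQ/dY = 2.696 − 0.106Y.
The good is inferior where dQ/dY < 0. Setting dQ/dY = 0 gives Y = 2.696 / 0.106 = 25.43.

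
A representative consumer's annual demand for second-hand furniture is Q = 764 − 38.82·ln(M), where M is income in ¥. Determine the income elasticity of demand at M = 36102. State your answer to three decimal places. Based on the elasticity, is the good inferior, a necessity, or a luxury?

At M = 36102: Q = 356.619.
dQ/dM = -38.82/M = -0.00107529 at this income.
η = (dQ/dM)·(M/Q) = -0.00107529 × (36102/356.619) = -0.109.
Since η < 0, the good is an inferior good.

-0.109 (inferior good)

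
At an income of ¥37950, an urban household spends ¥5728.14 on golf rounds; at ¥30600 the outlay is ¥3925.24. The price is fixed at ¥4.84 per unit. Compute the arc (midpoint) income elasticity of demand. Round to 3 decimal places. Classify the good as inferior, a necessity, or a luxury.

1.742 (luxury)

With a constant price, Q₁ = 5728.14/4.84 = 1183.500 and Q₂ = 3925.24/4.84 = 811.000 (equivalently, work directly with expenditure since P cancels).
Midpoint %ΔQ = (3925.24 − 5728.14)/4826.69 = -0.37353; midpoint %ΔI = (30600 − 37950)/34275 = -0.21444.
η = -0.37353 / -0.21444 = 1.742.
η > 1 ⇒ luxury.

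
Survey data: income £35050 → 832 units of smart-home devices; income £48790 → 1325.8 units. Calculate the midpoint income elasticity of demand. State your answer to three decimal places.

1.396

ΔQ = 1325.8 − 832 = 493.8; midpoint Q̄ = (832 + 1325.8)/2 = 1078.9.
ΔI = 48790 − 35050 = 13740; midpoint Ī = (35050 + 48790)/2 = 41920.
η = (ΔQ/Q̄) ÷ (ΔI/Ī) = (493.8/1078.9) ÷ (13740/41920) = 1.396.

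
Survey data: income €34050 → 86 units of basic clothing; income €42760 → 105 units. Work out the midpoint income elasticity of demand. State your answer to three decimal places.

0.877

ΔQ = 105 − 86 = 19; midpoint Q̄ = (86 + 105)/2 = 95.5.
ΔI = 42760 − 34050 = 8710; midpoint Ī = (34050 + 42760)/2 = 38405.
η = (ΔQ/Q̄) ÷ (ΔI/Ī) = (19/95.5) ÷ (8710/38405) = 0.877.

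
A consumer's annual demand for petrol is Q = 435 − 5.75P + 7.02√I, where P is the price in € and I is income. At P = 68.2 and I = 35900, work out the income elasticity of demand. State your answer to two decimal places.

0.48

At P = 68.2, I = 35900: Q = 1372.950.
Holding P constant, ∂Q/∂I = 7.02/(2√I) = 0.0185251.
η_I = (∂Q/∂I)·(I/Q) = 0.0185251 × (35900/1372.950) = 0.48.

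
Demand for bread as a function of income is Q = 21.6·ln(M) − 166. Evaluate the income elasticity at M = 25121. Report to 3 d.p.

0.409

At M = 25121: Q = 52.840.
dQ/dM = 21.6/M = 0.000859838 at this income.
η = (dQ/dM)·(M/Q) = 0.000859838 × (25121/52.840) = 0.409.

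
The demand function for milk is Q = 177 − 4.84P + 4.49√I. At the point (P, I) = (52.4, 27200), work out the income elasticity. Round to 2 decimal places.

0.56

At P = 52.4, I = 27200: Q = 663.894.
Holding P constant, ∂Q/∂I = 4.49/(2√I) = 0.0136123.
η_I = (∂Q/∂I)·(I/Q) = 0.0136123 × (27200/663.894) = 0.56.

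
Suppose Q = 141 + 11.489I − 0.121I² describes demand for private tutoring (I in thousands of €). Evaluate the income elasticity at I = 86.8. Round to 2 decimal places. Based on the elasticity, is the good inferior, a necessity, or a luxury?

-3.65 (inferior good)

At I = 86.8: Q = 226.6022.
dQ/dI = 11.489 − 0.242I = -9.51660.
η = (dQ/dI)·(I/Q) = -9.51660 × (86.8/226.6022) = -3.65.
η < 0 ⇒ inferior good.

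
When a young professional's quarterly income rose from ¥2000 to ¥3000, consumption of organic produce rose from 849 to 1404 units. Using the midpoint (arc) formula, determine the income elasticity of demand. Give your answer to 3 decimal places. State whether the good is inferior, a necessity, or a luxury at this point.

1.232 (luxury)

ΔQ = 1404 − 849 = 555; midpoint Q̄ = (849 + 1404)/2 = 1126.5.
ΔI = 3000 − 2000 = 1000; midpoint Ī = (2000 + 3000)/2 = 2500.
η = (ΔQ/Q̄) ÷ (ΔI/Ī) = (555/1126.5) ÷ (1000/2500) = 1.232.
η > 1 ⇒ luxury.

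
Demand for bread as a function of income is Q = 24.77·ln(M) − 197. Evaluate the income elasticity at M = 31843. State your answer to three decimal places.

0.414

At M = 31843: Q = 59.830.
dQ/dM = 24.77/M = 0.000777879 at this income.
η = (dQ/dM)·(M/Q) = 0.000777879 × (31843/59.830) = 0.414.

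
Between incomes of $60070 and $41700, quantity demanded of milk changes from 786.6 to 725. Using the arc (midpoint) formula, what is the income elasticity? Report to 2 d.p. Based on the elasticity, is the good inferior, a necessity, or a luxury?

ΔQ = 725 − 786.6 = -61.6; midpoint Q̄ = (786.6 + 725)/2 = 755.8.
ΔI = 41700 − 60070 = -18370; midpoint Ī = (60070 + 41700)/2 = 50885.
η = (ΔQ/Q̄) ÷ (ΔI/Ī) = (-61.6/755.8) ÷ (-18370/50885) = 0.23.
0 < η < 1 ⇒ necessity.

0.23 (necessity)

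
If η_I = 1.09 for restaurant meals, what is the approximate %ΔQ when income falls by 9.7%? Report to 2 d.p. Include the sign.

-10.57%

%ΔQ ≈ η × %ΔI = 1.09 × (-9.7%) = -10.57%.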